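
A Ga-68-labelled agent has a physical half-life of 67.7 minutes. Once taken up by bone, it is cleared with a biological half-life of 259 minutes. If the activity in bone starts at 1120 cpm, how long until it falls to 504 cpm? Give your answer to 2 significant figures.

62 minutes

1/t_eff = 1/t_phys + 1/t_biol = 1/67.7 + 1/259 = 0.018632 per minute.
t_eff = 67.7 × 259 / (67.7 + 259) ≈ 53.671 minutes.
n = log₂(1120/504) ≈ 1.152; t = 1.152 × 53.671 ≈ 61.829 minutes.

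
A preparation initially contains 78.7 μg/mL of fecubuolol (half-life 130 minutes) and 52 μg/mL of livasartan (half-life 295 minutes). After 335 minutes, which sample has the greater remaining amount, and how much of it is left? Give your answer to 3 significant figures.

livasartan, 23.7 μg/mL

fecubuolol: 78.7 × (1/2)^2.5769 ≈ 13.19 μg/mL.
livasartan: 52 × (1/2)^1.1356 ≈ 23.668 μg/mL.
Livasartan has more remaining, at ≈ 23.668 μg/mL.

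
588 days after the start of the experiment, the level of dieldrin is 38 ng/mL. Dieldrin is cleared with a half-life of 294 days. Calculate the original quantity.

152 ng/mL

Number of half-lives elapsed: n = 588/294 ≈ 2.
A₀ = A × 2^n = 38 × 2^2 = 38 × 4 ≈ 152 ng/mL.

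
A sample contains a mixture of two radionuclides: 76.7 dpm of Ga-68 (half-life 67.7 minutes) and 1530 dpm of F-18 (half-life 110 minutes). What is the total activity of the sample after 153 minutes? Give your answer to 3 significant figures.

Ga-68: 76.7 × (1/2)^(153/67.7) = 76.7 × (1/2)^2.26 ≈ 16.013 dpm.
F-18: 1530 × (1/2)^(153/110) = 1530 × (1/2)^1.3909 ≈ 583.43 dpm.
Total = 16.013 + 583.43 ≈ 599.44 dpm.

599 dpm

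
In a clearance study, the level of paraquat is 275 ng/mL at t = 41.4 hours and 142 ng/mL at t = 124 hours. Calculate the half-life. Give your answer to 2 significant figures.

87 hours

Over Δt = 124 − 41.4 = 82.6 hours, the level fell by a factor of 275/142 ≈ 1.9366.
n = log₂(1.9366) ≈ 0.95354 half-lives, so t½ = 82.6/0.95354 ≈ 86.625 hours.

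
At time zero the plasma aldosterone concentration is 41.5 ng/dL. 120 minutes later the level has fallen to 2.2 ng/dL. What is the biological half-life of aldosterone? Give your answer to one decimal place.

28.3 minutes

A/A₀ = 2.2/41.5 ≈ 0.053012.
n = log₂(18.864) ≈ 4.2375 half-lives elapsed in 120 minutes.
t½ = 120/4.2375 ≈ 28.318 minutes.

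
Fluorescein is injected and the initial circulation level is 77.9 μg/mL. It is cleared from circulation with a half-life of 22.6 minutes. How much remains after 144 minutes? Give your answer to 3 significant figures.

Number of half-lives: n = 144/22.6 ≈ 6.3717.
Remaining = 77.9 × (1/2)^6.3717 = 77.9 × 0.012076 ≈ 0.94074 μg/mL.

0.941 μg/mL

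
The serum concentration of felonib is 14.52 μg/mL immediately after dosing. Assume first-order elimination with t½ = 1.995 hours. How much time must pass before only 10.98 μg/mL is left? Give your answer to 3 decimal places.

0.804 hours

Fraction remaining = 10.98/14.52 ≈ 0.7562.
n = log₂(14.52/10.98) = ln(1.3224)/ln 2 ≈ 0.40316 half-lives.
t = n × t½ = 0.40316 × 1.995 ≈ 0.80431 hours.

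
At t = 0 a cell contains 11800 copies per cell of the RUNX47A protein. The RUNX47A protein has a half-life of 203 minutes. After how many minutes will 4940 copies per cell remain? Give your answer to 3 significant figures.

Fraction remaining = 4940/11800 ≈ 0.41864.
n = log₂(11800/4940) = ln(2.3887)/ln 2 ≈ 1.2562 half-lives.
t = n × t½ = 1.2562 × 203 ≈ 255.01 minutes.

255 minutes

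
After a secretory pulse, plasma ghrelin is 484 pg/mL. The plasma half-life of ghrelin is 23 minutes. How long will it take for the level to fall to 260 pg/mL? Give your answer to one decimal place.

20.6 minutes

Fraction remaining = 260/484 ≈ 0.53719.
n = log₂(484/260) = ln(1.8615)/ln 2 ≈ 0.8965 half-lives.
t = n × t½ = 0.8965 × 23 ≈ 20.619 minutes.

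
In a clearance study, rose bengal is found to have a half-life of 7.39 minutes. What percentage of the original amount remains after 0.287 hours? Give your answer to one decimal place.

0.287 hours = 17.22 minutes.
n = 17.22/7.39 ≈ 2.3302 half-lives.
Fraction remaining = (1/2)^2.3302 ≈ 0.19886, i.e. 19.886%.

19.9%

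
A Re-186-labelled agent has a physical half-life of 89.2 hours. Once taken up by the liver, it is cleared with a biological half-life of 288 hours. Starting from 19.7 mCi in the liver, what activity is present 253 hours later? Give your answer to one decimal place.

1/t_eff = 1/t_phys + 1/t_biol = 1/89.2 + 1/288 = 0.014683 per hour.
t_eff = 89.2 × 288 / (89.2 + 288) ≈ 68.106 hours.
Remaining = 19.7 × (1/2)^(253/68.106) = 19.7 × (1/2)^3.7148 ≈ 1.5004 mCi.

1.5 mCi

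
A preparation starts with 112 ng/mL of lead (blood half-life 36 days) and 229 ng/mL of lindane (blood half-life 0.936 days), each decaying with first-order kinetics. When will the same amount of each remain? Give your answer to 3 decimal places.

0.992 days

Set 112·(1/2)^(t/36) = 229·(1/2)^(t/0.936).
Taking log₂: log₂(112/229) = t·(1/36 − 1/0.936).
log₂(0.48908) = -1.0318; 1/36 − 1/0.936 = -1.0406.
t = -1.0318 / -1.0406 ≈ 0.99159 days.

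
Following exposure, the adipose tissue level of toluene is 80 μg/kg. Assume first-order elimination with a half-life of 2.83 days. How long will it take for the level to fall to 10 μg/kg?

8.49 days

10/80 = 1/8, so 3 half-lives have elapsed.
t = 3 × 2.83 = 8.49 days.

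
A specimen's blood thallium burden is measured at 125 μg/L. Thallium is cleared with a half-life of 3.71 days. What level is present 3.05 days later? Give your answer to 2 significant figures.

Number of half-lives: n = 3.05/3.71 ≈ 0.8221.
Remaining = 125 × (1/2)^0.8221 = 125 × 0.56562 ≈ 70.702 μg/L.

71 μg/L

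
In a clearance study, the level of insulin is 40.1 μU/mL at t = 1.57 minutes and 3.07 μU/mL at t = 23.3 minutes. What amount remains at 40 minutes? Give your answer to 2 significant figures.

Over Δt = 23.3 − 1.57 = 21.73 minutes, the level fell by a factor of 40.1/3.07 ≈ 13.062.
n = log₂(13.062) ≈ 3.7073 half-lives, so t½ = 21.73/3.7073 ≈ 5.8614 minutes.
From t = 23.3 to t = 40: 3.07 × (1/2)^((40−23.3)/5.8614) ≈ 0.42605 μU/mL.

0.43 μU/mL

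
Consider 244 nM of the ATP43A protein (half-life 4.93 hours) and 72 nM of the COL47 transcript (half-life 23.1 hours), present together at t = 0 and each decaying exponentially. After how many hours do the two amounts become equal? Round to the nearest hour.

Set 244·(1/2)^(t/4.93) = 72·(1/2)^(t/23.1).
Taking log₂: log₂(244/72) = t·(1/4.93 − 1/23.1).
log₂(3.3889) = 1.7608; 1/4.93 − 1/23.1 = 0.15955.
t = 1.7608 / 0.15955 ≈ 11.036 hours.

11 hours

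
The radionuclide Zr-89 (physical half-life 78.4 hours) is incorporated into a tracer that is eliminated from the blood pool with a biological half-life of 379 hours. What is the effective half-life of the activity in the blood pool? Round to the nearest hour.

65 hours

1/t_eff = 1/t_phys + 1/t_biol = 1/78.4 + 1/379 = 0.015394 per hour.
t_eff = 78.4 × 379 / (78.4 + 379) ≈ 64.962 hours.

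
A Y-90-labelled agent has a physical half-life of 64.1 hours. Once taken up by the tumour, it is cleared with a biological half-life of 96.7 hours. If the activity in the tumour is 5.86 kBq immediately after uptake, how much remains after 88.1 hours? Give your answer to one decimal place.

1/t_eff = 1/t_phys + 1/t_biol = 1/64.1 + 1/96.7 = 0.025942 per hour.
t_eff = 64.1 × 96.7 / (64.1 + 96.7) ≈ 38.548 hours.
Remaining = 5.86 × (1/2)^(88.1/38.548) = 5.86 × (1/2)^2.2855 ≈ 1.202 kBq.

1.2 kBq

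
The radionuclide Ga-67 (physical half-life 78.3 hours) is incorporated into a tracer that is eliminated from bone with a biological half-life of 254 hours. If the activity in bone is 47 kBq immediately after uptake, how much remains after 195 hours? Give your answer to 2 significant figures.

4.9 kBq

1/t_eff = 1/t_phys + 1/t_biol = 1/78.3 + 1/254 = 0.016708 per hour.
t_eff = 78.3 × 254 / (78.3 + 254) ≈ 59.85 hours.
Remaining = 47 × (1/2)^(195/59.85) = 47 × (1/2)^3.2581 ≈ 4.9125 kBq.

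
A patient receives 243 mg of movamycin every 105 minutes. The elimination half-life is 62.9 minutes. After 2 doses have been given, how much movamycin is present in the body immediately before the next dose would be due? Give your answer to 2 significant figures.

100 mg

The 2 doses were given 210, 105 minutes ago.
Total = 243·(1/2)^(210/62.9) + 243·(1/2)^(105/62.9)
      = 24.02 + 76.4 ≈ 100.42 mg.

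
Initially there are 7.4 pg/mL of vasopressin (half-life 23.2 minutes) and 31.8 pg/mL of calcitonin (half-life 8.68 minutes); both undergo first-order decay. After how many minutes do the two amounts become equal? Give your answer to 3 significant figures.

Set 7.4·(1/2)^(t/23.2) = 31.8·(1/2)^(t/8.68).
Taking log₂: log₂(7.4/31.8) = t·(1/23.2 − 1/8.68).
log₂(0.2327) = -2.1034; 1/23.2 − 1/8.68 = -0.072104.
t = -2.1034 / -0.072104 ≈ 29.172 minutes.

29.2 minutes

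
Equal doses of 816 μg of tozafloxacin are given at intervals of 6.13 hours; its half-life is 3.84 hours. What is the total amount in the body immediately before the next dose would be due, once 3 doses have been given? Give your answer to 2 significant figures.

The 3 doses were given 18.39, 12.26, 6.13 hours ago.
Total = 816·(1/2)^(18.39/3.84) + 816·(1/2)^(12.26/3.84) + 816·(1/2)^(6.13/3.84)
      = 29.515 + 89.246 + 269.86 ≈ 388.62 μg.

390 μg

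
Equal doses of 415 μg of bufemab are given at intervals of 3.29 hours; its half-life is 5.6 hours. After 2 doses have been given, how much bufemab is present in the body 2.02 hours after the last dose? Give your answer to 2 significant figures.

540 μg

The 2 doses were given 5.31, 2.02 hours ago.
Total = 415·(1/2)^(5.31/5.6) + 415·(1/2)^(2.02/5.6)
      = 215.08 + 323.19 ≈ 538.28 μg.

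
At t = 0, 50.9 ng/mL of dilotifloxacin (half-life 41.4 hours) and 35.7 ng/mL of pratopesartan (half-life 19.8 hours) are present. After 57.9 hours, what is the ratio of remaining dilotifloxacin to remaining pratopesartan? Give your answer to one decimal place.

4.1

dilotifloxacin: 50.9 × (1/2)^(57.9/41.4) = 50.9 × (1/2)^1.3986 ≈ 19.307 ng/mL.
pratopesartan: 35.7 × (1/2)^(57.9/19.8) = 35.7 × (1/2)^2.9242 ≈ 4.7031 ng/mL.
Ratio ≈ 19.307 / 4.7031 ≈ 4.1051.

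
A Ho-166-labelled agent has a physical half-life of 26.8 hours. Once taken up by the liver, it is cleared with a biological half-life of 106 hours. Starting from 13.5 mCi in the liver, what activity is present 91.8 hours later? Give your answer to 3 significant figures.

1/t_eff = 1/t_phys + 1/t_biol = 1/26.8 + 1/106 = 0.046747 per hour.
t_eff = 26.8 × 106 / (26.8 + 106) ≈ 21.392 hours.
Remaining = 13.5 × (1/2)^(91.8/21.392) = 13.5 × (1/2)^4.2914 ≈ 0.68943 mCi.

0.689 mCi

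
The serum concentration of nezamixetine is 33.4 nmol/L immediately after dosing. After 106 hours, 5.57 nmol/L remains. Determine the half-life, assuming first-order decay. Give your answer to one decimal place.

A/A₀ = 5.57/33.4 ≈ 0.16677.
n = log₂(5.9964) ≈ 2.5841 half-lives elapsed in 106 hours.
t½ = 106/2.5841 ≈ 41.02 hours.

41.0 hours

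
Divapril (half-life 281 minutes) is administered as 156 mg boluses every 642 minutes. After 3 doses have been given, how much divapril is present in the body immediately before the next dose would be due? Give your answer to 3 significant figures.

39.9 mg

The 3 doses were given 1926, 1284, 642 minutes ago.
Total = 156·(1/2)^(1926/281) + 156·(1/2)^(1284/281) + 156·(1/2)^(642/281)
      = 1.3485 + 6.5705 + 32.016 ≈ 39.935 mg.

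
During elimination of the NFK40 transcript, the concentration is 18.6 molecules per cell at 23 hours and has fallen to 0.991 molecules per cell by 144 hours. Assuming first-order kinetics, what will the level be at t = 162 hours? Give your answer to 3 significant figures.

0.641 molecules per cell

Over Δt = 144 − 23 = 121 hours, the level fell by a factor of 18.6/0.991 ≈ 18.769.
n = log₂(18.769) ≈ 4.2303 half-lives, so t½ = 121/4.2303 ≈ 28.603 hours.
From t = 144 to t = 162: 0.991 × (1/2)^((162−144)/28.603) ≈ 0.64067 molecules per cell.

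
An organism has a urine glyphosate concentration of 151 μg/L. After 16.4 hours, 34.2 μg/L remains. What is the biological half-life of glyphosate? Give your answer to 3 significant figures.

A/A₀ = 34.2/151 ≈ 0.22649.
n = log₂(4.4152) ≈ 2.1425 half-lives elapsed in 16.4 hours.
t½ = 16.4/2.1425 ≈ 7.6547 hours.

7.65 hours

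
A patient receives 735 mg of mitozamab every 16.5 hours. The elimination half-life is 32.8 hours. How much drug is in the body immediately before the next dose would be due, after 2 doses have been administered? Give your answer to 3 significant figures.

885 mg

The 2 doses were given 33, 16.5 hours ago.
Total = 735·(1/2)^(33/32.8) + 735·(1/2)^(16.5/32.8)
      = 365.95 + 518.63 ≈ 884.58 mg.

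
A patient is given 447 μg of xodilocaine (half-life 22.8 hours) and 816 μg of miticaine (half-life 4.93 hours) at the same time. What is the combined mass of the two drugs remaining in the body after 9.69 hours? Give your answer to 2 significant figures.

540 μg

xodilocaine: 447 × (1/2)^(9.69/22.8) = 447 × (1/2)^0.425 ≈ 332.94 μg.
miticaine: 816 × (1/2)^(9.69/4.93) = 816 × (1/2)^1.9655 ≈ 208.93 μg.
Total = 332.94 + 208.93 ≈ 541.88 μg.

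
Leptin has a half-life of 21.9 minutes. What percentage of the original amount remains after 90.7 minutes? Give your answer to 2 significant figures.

n = 90.7/21.9 ≈ 4.1416 half-lives.
Fraction remaining = (1/2)^4.1416 ≈ 0.056659, i.e. 5.6659%.

5.7%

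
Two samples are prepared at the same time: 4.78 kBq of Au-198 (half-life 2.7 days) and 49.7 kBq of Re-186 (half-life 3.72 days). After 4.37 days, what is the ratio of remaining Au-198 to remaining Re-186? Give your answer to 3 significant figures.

Au-198: 4.78 × (1/2)^(4.37/2.7) = 4.78 × (1/2)^1.6185 ≈ 1.5567 kBq.
Re-186: 49.7 × (1/2)^(4.37/3.72) = 49.7 × (1/2)^1.1747 ≈ 22.015 kBq.
Ratio ≈ 1.5567 / 22.015 ≈ 0.07071.

0.0707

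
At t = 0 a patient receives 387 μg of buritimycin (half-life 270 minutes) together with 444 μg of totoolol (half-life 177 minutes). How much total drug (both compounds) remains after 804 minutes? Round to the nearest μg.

68 μg

buritimycin: 387 × (1/2)^(804/270) = 387 × (1/2)^2.9778 ≈ 49.126 μg.
totoolol: 444 × (1/2)^(804/177) = 444 × (1/2)^4.5424 ≈ 19.054 μg.
Total = 49.126 + 19.054 ≈ 68.18 μg.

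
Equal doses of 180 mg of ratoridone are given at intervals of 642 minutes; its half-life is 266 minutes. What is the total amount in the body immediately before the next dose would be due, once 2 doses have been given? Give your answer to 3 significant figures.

40.1 mg

The 2 doses were given 1284, 642 minutes ago.
Total = 180·(1/2)^(1284/266) + 180·(1/2)^(642/266)
      = 6.3413 + 33.785 ≈ 40.127 mg.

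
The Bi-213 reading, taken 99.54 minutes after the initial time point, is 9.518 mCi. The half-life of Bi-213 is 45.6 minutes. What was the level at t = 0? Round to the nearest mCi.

43 mCi

Number of half-lives elapsed: n = 99.54/45.6 ≈ 2.1829.
A₀ = A × 2^n = 9.518 × 2^2.1829 = 9.518 × 4.5406 ≈ 43.218 mCi.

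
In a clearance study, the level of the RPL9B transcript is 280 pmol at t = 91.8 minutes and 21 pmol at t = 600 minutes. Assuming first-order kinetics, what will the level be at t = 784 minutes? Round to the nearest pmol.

Over Δt = 600 − 91.8 = 508.2 minutes, the level fell by a factor of 280/21 ≈ 13.333.
n = log₂(13.333) ≈ 3.737 half-lives, so t½ = 508.2/3.737 ≈ 135.99 minutes.
From t = 600 to t = 784: 21 × (1/2)^((784−600)/135.99) ≈ 8.2209 pmol.

8 pmol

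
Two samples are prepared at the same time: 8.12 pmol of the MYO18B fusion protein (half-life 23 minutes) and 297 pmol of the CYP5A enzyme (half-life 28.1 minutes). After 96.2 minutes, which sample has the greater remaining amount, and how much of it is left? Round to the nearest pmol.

MYO18B fusion protein: 8.12 × (1/2)^4.1826 ≈ 0.44716 pmol.
CYP5A enzyme: 297 × (1/2)^3.4235 ≈ 27.681 pmol.
CYP5A enzyme has more remaining, at ≈ 27.681 pmol.

CYP5A enzyme, 28 pmol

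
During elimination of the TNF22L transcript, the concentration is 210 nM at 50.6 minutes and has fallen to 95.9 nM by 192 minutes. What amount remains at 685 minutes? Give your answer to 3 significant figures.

Over Δt = 192 − 50.6 = 141.4 minutes, the level fell by a factor of 210/95.9 ≈ 2.1898.
n = log₂(2.1898) ≈ 1.1308 half-lives, so t½ = 141.4/1.1308 ≈ 125.05 minutes.
From t = 192 to t = 685: 95.9 × (1/2)^((685−192)/125.05) ≈ 6.2372 nM.

6.24 nM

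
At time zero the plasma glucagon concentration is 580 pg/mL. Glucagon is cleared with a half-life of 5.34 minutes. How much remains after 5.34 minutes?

290 pg/mL

Elapsed time is 1 half-life (5.34/5.34).
Each half-life halves the amount: 580 × (1/2)^1 = 580/2 = 290 pg/mL.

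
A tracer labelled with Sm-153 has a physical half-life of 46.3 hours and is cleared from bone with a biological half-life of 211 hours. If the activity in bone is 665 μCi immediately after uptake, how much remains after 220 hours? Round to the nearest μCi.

1/t_eff = 1/t_phys + 1/t_biol = 1/46.3 + 1/211 = 0.026338 per hour.
t_eff = 46.3 × 211 / (46.3 + 211) ≈ 37.969 hours.
Remaining = 665 × (1/2)^(220/37.969) = 665 × (1/2)^5.7943 ≈ 11.983 μCi.

12 μCi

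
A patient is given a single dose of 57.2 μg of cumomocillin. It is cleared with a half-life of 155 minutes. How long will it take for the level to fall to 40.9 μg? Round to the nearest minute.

Fraction remaining = 40.9/57.2 ≈ 0.71503.
n = log₂(57.2/40.9) = ln(1.3985)/ln 2 ≈ 0.48391 half-lives.
t = n × t½ = 0.48391 × 155 ≈ 75.007 minutes.

75 minutes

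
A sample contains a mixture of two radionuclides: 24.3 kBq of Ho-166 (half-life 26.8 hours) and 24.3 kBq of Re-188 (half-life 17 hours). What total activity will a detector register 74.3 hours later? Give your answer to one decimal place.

4.7 kBq

Ho-166: 24.3 × (1/2)^(74.3/26.8) = 24.3 × (1/2)^2.7724 ≈ 3.5566 kBq.
Re-188: 24.3 × (1/2)^(74.3/17) = 24.3 × (1/2)^4.3706 ≈ 1.1747 kBq.
Total = 3.5566 + 1.1747 ≈ 4.7313 kBq.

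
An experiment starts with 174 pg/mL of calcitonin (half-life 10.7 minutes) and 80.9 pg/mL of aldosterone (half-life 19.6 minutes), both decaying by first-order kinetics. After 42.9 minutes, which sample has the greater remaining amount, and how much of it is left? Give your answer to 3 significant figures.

calcitonin: 174 × (1/2)^4.0093 ≈ 10.805 pg/mL.
aldosterone: 80.9 × (1/2)^2.1888 ≈ 17.744 pg/mL.
Aldosterone has more remaining, at ≈ 17.744 pg/mL.

aldosterone, 17.7 pg/mL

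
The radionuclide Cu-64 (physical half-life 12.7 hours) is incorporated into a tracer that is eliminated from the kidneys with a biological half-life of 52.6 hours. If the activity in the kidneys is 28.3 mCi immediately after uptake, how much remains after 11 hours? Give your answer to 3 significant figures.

13.4 mCi

1/t_eff = 1/t_phys + 1/t_biol = 1/12.7 + 1/52.6 = 0.097752 per hour.
t_eff = 12.7 × 52.6 / (12.7 + 52.6) ≈ 10.23 hours.
Remaining = 28.3 × (1/2)^(11/10.23) = 28.3 × (1/2)^1.0753 ≈ 13.431 mCi.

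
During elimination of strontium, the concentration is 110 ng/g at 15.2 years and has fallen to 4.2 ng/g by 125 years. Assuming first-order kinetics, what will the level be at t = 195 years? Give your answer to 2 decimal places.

Over Δt = 125 − 15.2 = 109.8 years, the level fell by a factor of 110/4.2 ≈ 26.19.
n = log₂(26.19) ≈ 4.711 half-lives, so t½ = 109.8/4.711 ≈ 23.307 years.
From t = 125 to t = 195: 4.2 × (1/2)^((195−125)/23.307) ≈ 0.52378 ng/g.

0.52 ng/g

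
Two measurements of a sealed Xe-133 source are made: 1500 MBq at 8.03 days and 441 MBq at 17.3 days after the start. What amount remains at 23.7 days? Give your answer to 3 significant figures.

189 MBq

Over Δt = 17.3 − 8.03 = 9.27 days, the level fell by a factor of 1500/441 ≈ 3.4014.
n = log₂(3.4014) ≈ 1.7661 half-lives, so t½ = 9.27/1.7661 ≈ 5.2488 days.
From t = 17.3 to t = 23.7: 441 × (1/2)^((23.7−17.3)/5.2488) ≈ 189.4 MBq.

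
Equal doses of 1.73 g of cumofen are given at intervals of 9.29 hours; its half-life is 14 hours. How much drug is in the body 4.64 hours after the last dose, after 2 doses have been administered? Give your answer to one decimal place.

The 2 doses were given 13.93, 4.64 hours ago.
Total = 1.73·(1/2)^(13.93/14) + 1.73·(1/2)^(4.64/14)
      = 0.868 + 1.3749 ≈ 2.2429 g.

2.2 g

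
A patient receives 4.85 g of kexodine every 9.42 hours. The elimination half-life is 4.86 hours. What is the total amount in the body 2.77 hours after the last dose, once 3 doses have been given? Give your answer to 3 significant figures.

The 3 doses were given 21.61, 12.19, 2.77 hours ago.
Total = 4.85·(1/2)^(21.61/4.86) + 4.85·(1/2)^(12.19/4.86) + 4.85·(1/2)^(2.77/4.86)
      = 0.22244 + 0.85249 + 3.2671 ≈ 4.3421 g.

4.34 g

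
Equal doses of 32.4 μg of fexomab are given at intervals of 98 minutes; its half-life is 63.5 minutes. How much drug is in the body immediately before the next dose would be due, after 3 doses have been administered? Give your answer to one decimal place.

16.2 μg

The 3 doses were given 294, 196, 98 minutes ago.
Total = 32.4·(1/2)^(294/63.5) + 32.4·(1/2)^(196/63.5) + 32.4·(1/2)^(98/63.5)
      = 1.3086 + 3.814 + 11.116 ≈ 16.239 μg.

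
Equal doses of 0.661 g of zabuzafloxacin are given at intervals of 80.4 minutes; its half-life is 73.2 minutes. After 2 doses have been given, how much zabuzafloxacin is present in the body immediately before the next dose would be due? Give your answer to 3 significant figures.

The 2 doses were given 160.8, 80.4 minutes ago.
Total = 0.661·(1/2)^(160.8/73.2) + 0.661·(1/2)^(80.4/73.2)
      = 0.14419 + 0.30872 ≈ 0.4529 g.

0.453 g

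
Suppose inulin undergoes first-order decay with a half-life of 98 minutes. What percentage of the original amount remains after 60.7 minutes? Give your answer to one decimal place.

n = 60.7/98 ≈ 0.61939 half-lives.
Fraction remaining = (1/2)^0.61939 ≈ 0.65095, i.e. 65.095%.

65.1%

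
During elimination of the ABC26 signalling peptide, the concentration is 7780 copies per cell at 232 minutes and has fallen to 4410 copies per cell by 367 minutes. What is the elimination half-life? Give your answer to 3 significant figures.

Over Δt = 367 − 232 = 135 minutes, the level fell by a factor of 7780/4410 ≈ 1.7642.
n = log₂(1.7642) ≈ 0.81899 half-lives, so t½ = 135/0.81899 ≈ 164.84 minutes.

165 minutes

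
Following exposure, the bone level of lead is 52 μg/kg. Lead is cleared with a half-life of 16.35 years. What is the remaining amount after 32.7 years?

13 μg/kg

Elapsed time is 2 half-lives (32.7/16.35).
Each half-life halves the amount: 52 × (1/2)^2 = 52/4 = 13 μg/kg.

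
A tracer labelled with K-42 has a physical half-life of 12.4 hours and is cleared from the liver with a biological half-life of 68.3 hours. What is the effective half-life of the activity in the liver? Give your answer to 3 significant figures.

10.5 hours

1/t_eff = 1/t_phys + 1/t_biol = 1/12.4 + 1/68.3 = 0.095286 per hour.
t_eff = 12.4 × 68.3 / (12.4 + 68.3) ≈ 10.495 hours.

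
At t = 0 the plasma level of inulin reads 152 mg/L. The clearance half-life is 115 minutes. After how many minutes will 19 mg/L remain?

345 minutes

19/152 = 1/8, so 3 half-lives have elapsed.
t = 3 × 115 = 345 minutes.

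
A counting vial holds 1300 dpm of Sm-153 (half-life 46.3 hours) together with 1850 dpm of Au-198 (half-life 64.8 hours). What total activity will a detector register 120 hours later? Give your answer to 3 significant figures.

728 dpm

Sm-153: 1300 × (1/2)^(120/46.3) = 1300 × (1/2)^2.5918 ≈ 215.64 dpm.
Au-198: 1850 × (1/2)^(120/64.8) = 1850 × (1/2)^1.8519 ≈ 512.52 dpm.
Total = 215.64 + 512.52 ≈ 728.16 dpm.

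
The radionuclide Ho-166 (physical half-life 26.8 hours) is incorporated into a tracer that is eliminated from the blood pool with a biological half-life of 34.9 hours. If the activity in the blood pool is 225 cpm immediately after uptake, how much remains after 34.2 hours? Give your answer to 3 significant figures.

47.1 cpm

1/t_eff = 1/t_phys + 1/t_biol = 1/26.8 + 1/34.9 = 0.065967 per hour.
t_eff = 26.8 × 34.9 / (26.8 + 34.9) ≈ 15.159 hours.
Remaining = 225 × (1/2)^(34.2/15.159) = 225 × (1/2)^2.2561 ≈ 47.102 cpm.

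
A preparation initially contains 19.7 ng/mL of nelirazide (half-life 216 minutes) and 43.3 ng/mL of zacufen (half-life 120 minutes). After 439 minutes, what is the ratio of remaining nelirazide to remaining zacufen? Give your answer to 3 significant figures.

1.40

nelirazide: 19.7 × (1/2)^(439/216) = 19.7 × (1/2)^2.0324 ≈ 4.8156 ng/mL.
zacufen: 43.3 × (1/2)^(439/120) = 43.3 × (1/2)^3.6583 ≈ 3.4294 ng/mL.
Ratio ≈ 4.8156 / 3.4294 ≈ 1.4042.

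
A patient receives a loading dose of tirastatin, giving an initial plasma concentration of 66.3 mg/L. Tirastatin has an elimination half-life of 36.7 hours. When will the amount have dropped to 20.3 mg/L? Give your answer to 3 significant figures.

Fraction remaining = 20.3/66.3 ≈ 0.30618.
n = log₂(66.3/20.3) = ln(3.266)/ln 2 ≈ 1.7075 half-lives.
t = n × t½ = 1.7075 × 36.7 ≈ 62.666 hours.

62.7 hours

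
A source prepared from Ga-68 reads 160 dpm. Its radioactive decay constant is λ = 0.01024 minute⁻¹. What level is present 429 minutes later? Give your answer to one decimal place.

t½ = ln 2 / λ = 0.69315 / 0.01024 ≈ 67.69 minutes.
Number of half-lives: n = 429/67.69 ≈ 6.3377.
Remaining = 160 × (1/2)^6.3377 = 160 × 0.012364 ≈ 1.9783 dpm.

2.0 dpm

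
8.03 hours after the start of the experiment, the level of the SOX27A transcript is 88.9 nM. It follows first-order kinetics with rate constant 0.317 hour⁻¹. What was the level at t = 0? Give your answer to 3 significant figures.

1130 nM

t½ = ln 2 / k = 0.69315 / 0.317 ≈ 2.1866 hours.
Number of half-lives elapsed: n = 8.03/2.1866 ≈ 3.6724.
A₀ = A × 2^n = 88.9 × 2^3.6724 = 88.9 × 12.75 ≈ 1133.5 nM.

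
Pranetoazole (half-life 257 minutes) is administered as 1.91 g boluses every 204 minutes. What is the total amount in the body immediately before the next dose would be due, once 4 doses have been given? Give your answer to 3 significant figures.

The 4 doses were given 816, 612, 408, 204 minutes ago.
Total = 1.91·(1/2)^(816/257) + 1.91·(1/2)^(612/257) + 1.91·(1/2)^(408/257) + 1.91·(1/2)^(204/257)
      = 0.21146 + 0.36659 + 0.63553 + 1.1018 ≈ 2.3153 g.

2.32 g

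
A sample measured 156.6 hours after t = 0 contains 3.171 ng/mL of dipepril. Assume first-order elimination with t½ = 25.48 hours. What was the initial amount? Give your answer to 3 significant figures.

225 ng/mL

Number of half-lives elapsed: n = 156.6/25.48 ≈ 6.146.
A₀ = A × 2^n = 3.171 × 2^6.146 = 3.171 × 70.816 ≈ 224.56 ng/mL.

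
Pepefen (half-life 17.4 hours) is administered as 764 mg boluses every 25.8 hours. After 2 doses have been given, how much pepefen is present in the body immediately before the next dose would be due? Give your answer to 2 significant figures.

The 2 doses were given 51.6, 25.8 hours ago.
Total = 764·(1/2)^(51.6/17.4) + 764·(1/2)^(25.8/17.4)
      = 97.81 + 273.36 ≈ 371.17 mg.

370 mg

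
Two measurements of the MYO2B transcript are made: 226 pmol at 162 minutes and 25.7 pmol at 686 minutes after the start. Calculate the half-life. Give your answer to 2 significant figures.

Over Δt = 686 − 162 = 524 minutes, the level fell by a factor of 226/25.7 ≈ 8.7938.
n = log₂(8.7938) ≈ 3.1365 half-lives, so t½ = 524/3.1365 ≈ 167.07 minutes.

170 minutes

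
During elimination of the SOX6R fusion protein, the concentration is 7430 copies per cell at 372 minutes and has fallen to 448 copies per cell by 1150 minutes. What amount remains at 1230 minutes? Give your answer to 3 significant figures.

Over Δt = 1150 − 372 = 778 minutes, the level fell by a factor of 7430/448 ≈ 16.585.
n = log₂(16.585) ≈ 4.0518 half-lives, so t½ = 778/4.0518 ≈ 192.01 minutes.
From t = 1150 to t = 1230: 448 × (1/2)^((1230−1150)/192.01) ≈ 335.63 copies per cell.

336 copies per cell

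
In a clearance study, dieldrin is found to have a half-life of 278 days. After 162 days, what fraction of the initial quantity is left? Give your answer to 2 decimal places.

0.67

n = 162/278 ≈ 0.58273 half-lives.
Fraction remaining = (1/2)^0.58273 ≈ 0.6677.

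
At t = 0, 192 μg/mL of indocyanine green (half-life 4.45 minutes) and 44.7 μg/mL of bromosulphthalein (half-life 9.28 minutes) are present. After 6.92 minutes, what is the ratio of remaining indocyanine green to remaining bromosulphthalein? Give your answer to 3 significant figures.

2.45

indocyanine green: 192 × (1/2)^(6.92/4.45) = 192 × (1/2)^1.5551 ≈ 65.341 μg/mL.
bromosulphthalein: 44.7 × (1/2)^(6.92/9.28) = 44.7 × (1/2)^0.74569 ≈ 26.658 μg/mL.
Ratio ≈ 65.341 / 26.658 ≈ 2.451.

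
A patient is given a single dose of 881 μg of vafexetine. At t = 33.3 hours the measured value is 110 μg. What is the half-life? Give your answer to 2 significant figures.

11 hours

A/A₀ = 110/881 ≈ 0.12486.
n = log₂(8.0091) ≈ 3.0016 half-lives elapsed in 33.3 hours.
t½ = 33.3/3.0016 ≈ 11.094 hours.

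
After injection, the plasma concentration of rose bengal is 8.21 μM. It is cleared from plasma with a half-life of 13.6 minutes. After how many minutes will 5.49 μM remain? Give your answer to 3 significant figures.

Fraction remaining = 5.49/8.21 ≈ 0.6687.
n = log₂(8.21/5.49) = ln(1.4954)/ln 2 ≈ 0.58058 half-lives.
t = n × t½ = 0.58058 × 13.6 ≈ 7.8958 minutes.

7.90 minutes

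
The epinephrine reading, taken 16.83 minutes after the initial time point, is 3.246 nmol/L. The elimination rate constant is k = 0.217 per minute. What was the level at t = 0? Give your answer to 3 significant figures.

125 nmol/L

t½ = ln 2 / k = 0.69315 / 0.217 ≈ 3.1942 minutes.
Number of half-lives elapsed: n = 16.83/3.1942 ≈ 5.2689.
A₀ = A × 2^n = 3.246 × 2^5.2689 = 3.246 × 38.556 ≈ 125.15 nmol/L.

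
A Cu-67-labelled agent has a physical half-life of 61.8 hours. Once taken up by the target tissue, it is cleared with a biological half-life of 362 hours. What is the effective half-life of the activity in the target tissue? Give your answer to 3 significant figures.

1/t_eff = 1/t_phys + 1/t_biol = 1/61.8 + 1/362 = 0.018944 per hour.
t_eff = 61.8 × 362 / (61.8 + 362) ≈ 52.788 hours.

52.8 hours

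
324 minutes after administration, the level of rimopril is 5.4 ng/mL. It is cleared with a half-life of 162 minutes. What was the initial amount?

21.6 ng/mL

Number of half-lives elapsed: n = 324/162 ≈ 2.
A₀ = A × 2^n = 5.4 × 2^2 = 5.4 × 4 ≈ 21.6 ng/mL.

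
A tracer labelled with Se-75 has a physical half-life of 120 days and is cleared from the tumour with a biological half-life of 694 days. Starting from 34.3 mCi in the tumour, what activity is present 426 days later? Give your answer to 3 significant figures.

1.91 mCi

1/t_eff = 1/t_phys + 1/t_biol = 1/120 + 1/694 = 0.0097743 per day.
t_eff = 120 × 694 / (120 + 694) ≈ 102.31 days.
Remaining = 34.3 × (1/2)^(426/102.31) = 34.3 × (1/2)^4.1638 ≈ 1.9136 mCi.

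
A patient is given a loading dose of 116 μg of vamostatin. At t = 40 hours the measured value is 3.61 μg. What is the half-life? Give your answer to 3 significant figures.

A/A₀ = 3.61/116 ≈ 0.031121.
n = log₂(32.133) ≈ 5.006 half-lives elapsed in 40 hours.
t½ = 40/5.006 ≈ 7.9904 hours.

7.99 hours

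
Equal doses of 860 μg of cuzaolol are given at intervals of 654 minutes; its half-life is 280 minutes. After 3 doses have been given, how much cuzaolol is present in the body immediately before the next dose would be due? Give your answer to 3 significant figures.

The 3 doses were given 1962, 1308, 654 minutes ago.
Total = 860·(1/2)^(1962/280) + 860·(1/2)^(1308/280) + 860·(1/2)^(654/280)
      = 6.6856 + 33.749 + 170.36 ≈ 210.8 μg.

211 μg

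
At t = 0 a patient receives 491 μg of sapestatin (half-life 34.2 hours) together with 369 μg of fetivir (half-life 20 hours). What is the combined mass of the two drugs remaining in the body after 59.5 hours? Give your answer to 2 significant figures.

sapestatin: 491 × (1/2)^(59.5/34.2) = 491 × (1/2)^1.7398 ≈ 147.01 μg.
fetivir: 369 × (1/2)^(59.5/20) = 369 × (1/2)^2.975 ≈ 46.931 μg.
Total = 147.01 + 46.931 ≈ 193.95 μg.

190 μg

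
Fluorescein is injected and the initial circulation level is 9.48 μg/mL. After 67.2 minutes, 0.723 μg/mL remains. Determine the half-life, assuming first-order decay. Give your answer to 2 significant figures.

A/A₀ = 0.723/9.48 ≈ 0.076266.
n = log₂(13.112) ≈ 3.7128 half-lives elapsed in 67.2 minutes.
t½ = 67.2/3.7128 ≈ 18.099 minutes.

18 minutes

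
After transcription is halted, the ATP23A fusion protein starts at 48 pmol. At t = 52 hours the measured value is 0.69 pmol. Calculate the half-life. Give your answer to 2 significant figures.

8.5 hours

A/A₀ = 0.69/48 ≈ 0.014375.
n = log₂(69.565) ≈ 6.1203 half-lives elapsed in 52 hours.
t½ = 52/6.1203 ≈ 8.4963 hours.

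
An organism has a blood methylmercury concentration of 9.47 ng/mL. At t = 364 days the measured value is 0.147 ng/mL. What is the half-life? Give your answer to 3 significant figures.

60.6 days

A/A₀ = 0.147/9.47 ≈ 0.015523.
n = log₂(64.422) ≈ 6.0095 half-lives elapsed in 364 days.
t½ = 364/6.0095 ≈ 60.571 days.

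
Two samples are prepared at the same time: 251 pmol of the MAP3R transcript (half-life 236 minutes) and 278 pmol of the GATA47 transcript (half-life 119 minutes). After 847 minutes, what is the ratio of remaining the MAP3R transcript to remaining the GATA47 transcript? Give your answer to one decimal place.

10.4

MAP3R transcript: 251 × (1/2)^(847/236) = 251 × (1/2)^3.589 ≈ 20.858 pmol.
GATA47 transcript: 278 × (1/2)^(847/119) = 278 × (1/2)^7.1176 ≈ 2.0018 pmol.
Ratio ≈ 20.858 / 2.0018 ≈ 10.42.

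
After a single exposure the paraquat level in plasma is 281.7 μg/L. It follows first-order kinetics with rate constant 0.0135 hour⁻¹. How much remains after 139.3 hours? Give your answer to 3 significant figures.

t½ = ln 2 / k = 0.69315 / 0.0135 ≈ 51.344 hours.
Number of half-lives: n = 139.3/51.344 ≈ 2.7131.
Remaining = 281.7 × (1/2)^2.7131 = 281.7 × 0.15251 ≈ 42.961 μg/L.

43.0 μg/L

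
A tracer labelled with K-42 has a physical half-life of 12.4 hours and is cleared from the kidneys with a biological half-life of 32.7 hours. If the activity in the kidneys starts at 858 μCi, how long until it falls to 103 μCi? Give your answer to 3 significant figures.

1/t_eff = 1/t_phys + 1/t_biol = 1/12.4 + 1/32.7 = 0.11123 per hour.
t_eff = 12.4 × 32.7 / (12.4 + 32.7) ≈ 8.9907 hours.
n = log₂(858/103) ≈ 3.0583; t = 3.0583 × 8.9907 ≈ 27.497 hours.

27.5 hours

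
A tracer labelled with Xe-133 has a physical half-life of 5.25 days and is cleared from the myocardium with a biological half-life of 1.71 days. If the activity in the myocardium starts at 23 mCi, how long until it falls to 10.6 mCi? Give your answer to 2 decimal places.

1.44 days

1/t_eff = 1/t_phys + 1/t_biol = 1/5.25 + 1/1.71 = 0.77527 per day.
t_eff = 5.25 × 1.71 / (5.25 + 1.71) ≈ 1.2899 days.
n = log₂(23/10.6) ≈ 1.1176; t = 1.1176 × 1.2899 ≈ 1.4415 days.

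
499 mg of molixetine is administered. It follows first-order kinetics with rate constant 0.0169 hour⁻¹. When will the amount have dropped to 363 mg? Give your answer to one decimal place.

t½ = ln 2 / k = 0.69315 / 0.0169 ≈ 41.015 hours.
Fraction remaining = 363/499 ≈ 0.72745.
n = log₂(499/363) = ln(1.3747)/ln 2 ≈ 0.45907 half-lives.
t = n × t½ = 0.45907 × 41.015 ≈ 18.829 hours.

18.8 hours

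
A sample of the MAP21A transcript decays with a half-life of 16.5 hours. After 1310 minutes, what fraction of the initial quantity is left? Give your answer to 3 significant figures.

0.400

1310 minutes = 21.8333 hours.
n = 21.8333/16.5 ≈ 1.3232 half-lives.
Fraction remaining = (1/2)^1.3232 ≈ 0.39964.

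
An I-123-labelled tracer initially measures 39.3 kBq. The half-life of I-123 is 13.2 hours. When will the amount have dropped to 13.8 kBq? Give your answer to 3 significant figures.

Fraction remaining = 13.8/39.3 ≈ 0.35115.
n = log₂(39.3/13.8) = ln(2.8478)/ln 2 ≈ 1.5099 half-lives.
t = n × t½ = 1.5099 × 13.2 ≈ 19.93 hours.

19.9 hours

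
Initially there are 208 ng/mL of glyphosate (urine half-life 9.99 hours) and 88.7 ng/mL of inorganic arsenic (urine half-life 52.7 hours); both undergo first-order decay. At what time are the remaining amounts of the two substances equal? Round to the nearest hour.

Set 208·(1/2)^(t/9.99) = 88.7·(1/2)^(t/52.7).
Taking log₂: log₂(208/88.7) = t·(1/9.99 − 1/52.7).
log₂(2.345) = 1.2296; 1/9.99 − 1/52.7 = 0.081125.
t = 1.2296 / 0.081125 ≈ 15.157 hours.

15 hours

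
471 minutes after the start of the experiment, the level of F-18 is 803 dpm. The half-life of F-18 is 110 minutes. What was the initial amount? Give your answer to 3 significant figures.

15600 dpm

Number of half-lives elapsed: n = 471/110 ≈ 4.2818.
A₀ = A × 2^n = 803 × 2^4.2818 = 803 × 19.452 ≈ 15620 dpm.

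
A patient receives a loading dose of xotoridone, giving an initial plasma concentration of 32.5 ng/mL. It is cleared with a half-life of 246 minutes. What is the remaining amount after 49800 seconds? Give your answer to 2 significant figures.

3.1 ng/mL

Convert the elapsed time: 49800 seconds = 830 minutes.
Number of half-lives: n = 830/246 ≈ 3.374.
Remaining = 32.5 × (1/2)^3.374 = 32.5 × 0.096456 ≈ 3.1348 ng/mL.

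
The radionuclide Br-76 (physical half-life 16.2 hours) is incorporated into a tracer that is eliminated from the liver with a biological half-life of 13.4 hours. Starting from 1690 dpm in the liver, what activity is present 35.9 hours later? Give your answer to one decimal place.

1/t_eff = 1/t_phys + 1/t_biol = 1/16.2 + 1/13.4 = 0.13636 per hour.
t_eff = 16.2 × 13.4 / (16.2 + 13.4) ≈ 7.3338 hours.
Remaining = 1690 × (1/2)^(35.9/7.3338) = 1690 × (1/2)^4.8952 ≈ 56.793 dpm.

56.8 dpm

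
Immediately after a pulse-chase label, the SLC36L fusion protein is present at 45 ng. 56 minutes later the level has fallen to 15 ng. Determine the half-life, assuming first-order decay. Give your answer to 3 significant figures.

A/A₀ = 15/45 ≈ 0.33333.
n = log₂(3) ≈ 1.585 half-lives elapsed in 56 minutes.
t½ = 56/1.585 ≈ 35.332 minutes.

35.3 minutes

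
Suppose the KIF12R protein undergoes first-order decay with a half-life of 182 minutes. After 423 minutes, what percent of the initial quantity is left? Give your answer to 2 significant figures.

n = 423/182 ≈ 2.3242 half-lives.
Fraction remaining = (1/2)^2.3242 ≈ 0.19969, i.e. 19.969%.

20%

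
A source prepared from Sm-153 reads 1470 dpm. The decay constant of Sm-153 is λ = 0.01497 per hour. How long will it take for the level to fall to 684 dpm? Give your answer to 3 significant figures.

t½ = ln 2 / λ = 0.69315 / 0.01497 ≈ 46.302 hours.
Fraction remaining = 684/1470 ≈ 0.46531.
n = log₂(1470/684) = ln(2.1491)/ln 2 ≈ 1.1037 half-lives.
t = n × t½ = 1.1037 × 46.302 ≈ 51.106 hours.

51.1 hours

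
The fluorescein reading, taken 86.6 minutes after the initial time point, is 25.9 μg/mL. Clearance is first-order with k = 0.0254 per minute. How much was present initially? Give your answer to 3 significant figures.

t½ = ln 2 / k = 0.69315 / 0.0254 ≈ 27.289 minutes.
Number of half-lives elapsed: n = 86.6/27.289 ≈ 3.1734.
A₀ = A × 2^n = 25.9 × 2^3.1734 = 25.9 × 9.0218 ≈ 233.66 μg/mL.

234 μg/mL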